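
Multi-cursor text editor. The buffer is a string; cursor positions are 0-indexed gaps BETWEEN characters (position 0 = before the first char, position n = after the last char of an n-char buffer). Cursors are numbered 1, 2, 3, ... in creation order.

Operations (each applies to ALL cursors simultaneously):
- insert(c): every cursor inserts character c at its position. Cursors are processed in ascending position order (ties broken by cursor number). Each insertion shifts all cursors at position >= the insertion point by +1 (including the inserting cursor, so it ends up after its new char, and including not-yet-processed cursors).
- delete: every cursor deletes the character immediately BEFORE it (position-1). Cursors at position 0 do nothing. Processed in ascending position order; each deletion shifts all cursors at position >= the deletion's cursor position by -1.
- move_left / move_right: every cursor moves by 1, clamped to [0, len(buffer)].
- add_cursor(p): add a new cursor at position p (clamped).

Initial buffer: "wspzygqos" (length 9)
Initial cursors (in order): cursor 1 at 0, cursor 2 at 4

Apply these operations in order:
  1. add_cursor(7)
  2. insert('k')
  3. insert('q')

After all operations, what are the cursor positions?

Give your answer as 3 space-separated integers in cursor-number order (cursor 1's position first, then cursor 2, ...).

After op 1 (add_cursor(7)): buffer="wspzygqos" (len 9), cursors c1@0 c2@4 c3@7, authorship .........
After op 2 (insert('k')): buffer="kwspzkygqkos" (len 12), cursors c1@1 c2@6 c3@10, authorship 1....2...3..
After op 3 (insert('q')): buffer="kqwspzkqygqkqos" (len 15), cursors c1@2 c2@8 c3@13, authorship 11....22...33..

Answer: 2 8 13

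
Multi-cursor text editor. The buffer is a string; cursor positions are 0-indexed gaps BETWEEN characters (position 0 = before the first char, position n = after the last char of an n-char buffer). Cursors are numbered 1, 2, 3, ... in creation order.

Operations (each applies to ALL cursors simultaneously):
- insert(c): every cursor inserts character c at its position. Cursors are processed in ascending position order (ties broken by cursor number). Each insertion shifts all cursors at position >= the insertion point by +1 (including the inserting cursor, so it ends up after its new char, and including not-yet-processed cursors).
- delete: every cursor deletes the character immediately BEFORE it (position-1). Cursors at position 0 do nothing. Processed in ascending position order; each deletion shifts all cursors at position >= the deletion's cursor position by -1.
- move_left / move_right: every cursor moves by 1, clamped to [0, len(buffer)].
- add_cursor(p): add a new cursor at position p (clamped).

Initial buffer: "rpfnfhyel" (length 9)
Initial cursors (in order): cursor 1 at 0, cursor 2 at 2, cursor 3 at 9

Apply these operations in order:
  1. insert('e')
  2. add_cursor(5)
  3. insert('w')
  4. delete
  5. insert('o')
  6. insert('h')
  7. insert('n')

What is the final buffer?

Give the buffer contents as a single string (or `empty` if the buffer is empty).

After op 1 (insert('e')): buffer="erpefnfhyele" (len 12), cursors c1@1 c2@4 c3@12, authorship 1..2.......3
After op 2 (add_cursor(5)): buffer="erpefnfhyele" (len 12), cursors c1@1 c2@4 c4@5 c3@12, authorship 1..2.......3
After op 3 (insert('w')): buffer="ewrpewfwnfhyelew" (len 16), cursors c1@2 c2@6 c4@8 c3@16, authorship 11..22.4......33
After op 4 (delete): buffer="erpefnfhyele" (len 12), cursors c1@1 c2@4 c4@5 c3@12, authorship 1..2.......3
After op 5 (insert('o')): buffer="eorpeofonfhyeleo" (len 16), cursors c1@2 c2@6 c4@8 c3@16, authorship 11..22.4......33
After op 6 (insert('h')): buffer="eohrpeohfohnfhyeleoh" (len 20), cursors c1@3 c2@8 c4@11 c3@20, authorship 111..222.44......333
After op 7 (insert('n')): buffer="eohnrpeohnfohnnfhyeleohn" (len 24), cursors c1@4 c2@10 c4@14 c3@24, authorship 1111..2222.444......3333

Answer: eohnrpeohnfohnnfhyeleohn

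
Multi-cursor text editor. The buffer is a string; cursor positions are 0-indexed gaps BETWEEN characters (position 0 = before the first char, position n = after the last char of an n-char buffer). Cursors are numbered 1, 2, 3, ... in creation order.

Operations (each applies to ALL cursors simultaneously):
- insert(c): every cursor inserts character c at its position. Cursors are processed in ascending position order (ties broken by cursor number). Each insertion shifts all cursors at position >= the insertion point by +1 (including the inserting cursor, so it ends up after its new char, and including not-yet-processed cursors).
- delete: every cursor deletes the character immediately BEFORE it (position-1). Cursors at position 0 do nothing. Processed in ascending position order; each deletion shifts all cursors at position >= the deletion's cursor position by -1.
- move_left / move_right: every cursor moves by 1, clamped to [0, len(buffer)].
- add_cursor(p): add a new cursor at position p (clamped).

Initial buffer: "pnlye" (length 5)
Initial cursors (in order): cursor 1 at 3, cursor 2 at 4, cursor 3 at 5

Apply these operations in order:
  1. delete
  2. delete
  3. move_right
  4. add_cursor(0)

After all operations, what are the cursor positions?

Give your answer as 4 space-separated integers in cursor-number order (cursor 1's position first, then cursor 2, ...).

After op 1 (delete): buffer="pn" (len 2), cursors c1@2 c2@2 c3@2, authorship ..
After op 2 (delete): buffer="" (len 0), cursors c1@0 c2@0 c3@0, authorship 
After op 3 (move_right): buffer="" (len 0), cursors c1@0 c2@0 c3@0, authorship 
After op 4 (add_cursor(0)): buffer="" (len 0), cursors c1@0 c2@0 c3@0 c4@0, authorship 

Answer: 0 0 0 0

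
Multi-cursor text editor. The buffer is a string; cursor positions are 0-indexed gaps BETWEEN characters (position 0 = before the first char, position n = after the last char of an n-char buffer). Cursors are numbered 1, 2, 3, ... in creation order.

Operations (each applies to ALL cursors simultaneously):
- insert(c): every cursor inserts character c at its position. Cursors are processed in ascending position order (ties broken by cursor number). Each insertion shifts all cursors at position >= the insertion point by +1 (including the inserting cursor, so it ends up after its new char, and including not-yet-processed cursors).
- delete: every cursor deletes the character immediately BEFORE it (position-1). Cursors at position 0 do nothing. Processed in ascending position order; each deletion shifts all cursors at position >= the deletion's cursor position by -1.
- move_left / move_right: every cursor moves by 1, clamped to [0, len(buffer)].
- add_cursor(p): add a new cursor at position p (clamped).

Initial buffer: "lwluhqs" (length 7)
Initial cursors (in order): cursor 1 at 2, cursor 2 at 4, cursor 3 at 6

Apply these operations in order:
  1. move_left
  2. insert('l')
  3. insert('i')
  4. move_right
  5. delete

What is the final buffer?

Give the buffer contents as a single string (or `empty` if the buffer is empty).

Answer: llillihlis

Derivation:
After op 1 (move_left): buffer="lwluhqs" (len 7), cursors c1@1 c2@3 c3@5, authorship .......
After op 2 (insert('l')): buffer="llwlluhlqs" (len 10), cursors c1@2 c2@5 c3@8, authorship .1..2..3..
After op 3 (insert('i')): buffer="lliwlliuhliqs" (len 13), cursors c1@3 c2@7 c3@11, authorship .11..22..33..
After op 4 (move_right): buffer="lliwlliuhliqs" (len 13), cursors c1@4 c2@8 c3@12, authorship .11..22..33..
After op 5 (delete): buffer="llillihlis" (len 10), cursors c1@3 c2@6 c3@9, authorship .11.22.33.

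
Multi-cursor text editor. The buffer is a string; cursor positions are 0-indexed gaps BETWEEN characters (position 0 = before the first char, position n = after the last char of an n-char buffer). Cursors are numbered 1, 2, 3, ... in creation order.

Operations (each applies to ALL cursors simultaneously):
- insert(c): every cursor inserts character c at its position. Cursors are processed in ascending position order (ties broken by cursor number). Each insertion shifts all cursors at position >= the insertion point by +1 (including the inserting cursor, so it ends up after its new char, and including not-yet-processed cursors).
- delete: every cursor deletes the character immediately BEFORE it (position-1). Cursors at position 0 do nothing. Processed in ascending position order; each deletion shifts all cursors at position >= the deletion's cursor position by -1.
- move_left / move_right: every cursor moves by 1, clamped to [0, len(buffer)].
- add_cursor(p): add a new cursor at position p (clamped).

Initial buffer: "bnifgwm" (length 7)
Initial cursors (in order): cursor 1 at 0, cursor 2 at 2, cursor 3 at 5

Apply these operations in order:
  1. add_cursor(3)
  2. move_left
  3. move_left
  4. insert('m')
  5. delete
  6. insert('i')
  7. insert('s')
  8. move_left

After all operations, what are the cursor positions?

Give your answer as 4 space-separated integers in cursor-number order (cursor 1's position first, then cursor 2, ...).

Answer: 3 3 10 6

Derivation:
After op 1 (add_cursor(3)): buffer="bnifgwm" (len 7), cursors c1@0 c2@2 c4@3 c3@5, authorship .......
After op 2 (move_left): buffer="bnifgwm" (len 7), cursors c1@0 c2@1 c4@2 c3@4, authorship .......
After op 3 (move_left): buffer="bnifgwm" (len 7), cursors c1@0 c2@0 c4@1 c3@3, authorship .......
After op 4 (insert('m')): buffer="mmbmnimfgwm" (len 11), cursors c1@2 c2@2 c4@4 c3@7, authorship 12.4..3....
After op 5 (delete): buffer="bnifgwm" (len 7), cursors c1@0 c2@0 c4@1 c3@3, authorship .......
After op 6 (insert('i')): buffer="iibiniifgwm" (len 11), cursors c1@2 c2@2 c4@4 c3@7, authorship 12.4..3....
After op 7 (insert('s')): buffer="iissbisniisfgwm" (len 15), cursors c1@4 c2@4 c4@7 c3@11, authorship 1212.44..33....
After op 8 (move_left): buffer="iissbisniisfgwm" (len 15), cursors c1@3 c2@3 c4@6 c3@10, authorship 1212.44..33....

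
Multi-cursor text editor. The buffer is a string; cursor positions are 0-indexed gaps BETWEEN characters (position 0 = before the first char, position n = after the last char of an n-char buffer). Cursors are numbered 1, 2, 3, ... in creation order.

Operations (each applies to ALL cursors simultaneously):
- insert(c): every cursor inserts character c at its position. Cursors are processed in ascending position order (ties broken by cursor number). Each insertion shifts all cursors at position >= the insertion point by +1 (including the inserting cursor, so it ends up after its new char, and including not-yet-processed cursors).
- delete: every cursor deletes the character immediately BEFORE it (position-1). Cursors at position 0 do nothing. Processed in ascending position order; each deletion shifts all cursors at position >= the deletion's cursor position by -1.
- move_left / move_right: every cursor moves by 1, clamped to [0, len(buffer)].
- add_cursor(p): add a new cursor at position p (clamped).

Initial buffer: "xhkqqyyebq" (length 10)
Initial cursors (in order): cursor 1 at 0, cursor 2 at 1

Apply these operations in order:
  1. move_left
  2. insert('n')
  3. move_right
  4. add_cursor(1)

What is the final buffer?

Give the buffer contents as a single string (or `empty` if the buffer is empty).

After op 1 (move_left): buffer="xhkqqyyebq" (len 10), cursors c1@0 c2@0, authorship ..........
After op 2 (insert('n')): buffer="nnxhkqqyyebq" (len 12), cursors c1@2 c2@2, authorship 12..........
After op 3 (move_right): buffer="nnxhkqqyyebq" (len 12), cursors c1@3 c2@3, authorship 12..........
After op 4 (add_cursor(1)): buffer="nnxhkqqyyebq" (len 12), cursors c3@1 c1@3 c2@3, authorship 12..........

Answer: nnxhkqqyyebq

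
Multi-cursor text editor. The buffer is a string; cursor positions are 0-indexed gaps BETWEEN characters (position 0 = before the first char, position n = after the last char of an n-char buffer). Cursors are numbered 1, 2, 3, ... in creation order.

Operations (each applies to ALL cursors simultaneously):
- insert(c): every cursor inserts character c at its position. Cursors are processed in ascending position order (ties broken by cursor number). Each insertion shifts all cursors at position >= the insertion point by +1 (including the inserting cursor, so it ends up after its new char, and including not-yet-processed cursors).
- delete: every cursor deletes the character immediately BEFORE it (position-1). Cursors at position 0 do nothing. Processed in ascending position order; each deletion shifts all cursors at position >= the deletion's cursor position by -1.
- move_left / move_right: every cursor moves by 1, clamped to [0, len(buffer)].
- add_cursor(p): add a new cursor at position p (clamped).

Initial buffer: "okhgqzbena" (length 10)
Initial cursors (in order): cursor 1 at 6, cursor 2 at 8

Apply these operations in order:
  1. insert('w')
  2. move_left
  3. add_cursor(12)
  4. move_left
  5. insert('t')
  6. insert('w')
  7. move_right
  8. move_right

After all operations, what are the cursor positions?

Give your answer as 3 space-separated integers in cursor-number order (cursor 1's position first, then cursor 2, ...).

Answer: 9 14 18

Derivation:
After op 1 (insert('w')): buffer="okhgqzwbewna" (len 12), cursors c1@7 c2@10, authorship ......1..2..
After op 2 (move_left): buffer="okhgqzwbewna" (len 12), cursors c1@6 c2@9, authorship ......1..2..
After op 3 (add_cursor(12)): buffer="okhgqzwbewna" (len 12), cursors c1@6 c2@9 c3@12, authorship ......1..2..
After op 4 (move_left): buffer="okhgqzwbewna" (len 12), cursors c1@5 c2@8 c3@11, authorship ......1..2..
After op 5 (insert('t')): buffer="okhgqtzwbtewnta" (len 15), cursors c1@6 c2@10 c3@14, authorship .....1.1.2.2.3.
After op 6 (insert('w')): buffer="okhgqtwzwbtwewntwa" (len 18), cursors c1@7 c2@12 c3@17, authorship .....11.1.22.2.33.
After op 7 (move_right): buffer="okhgqtwzwbtwewntwa" (len 18), cursors c1@8 c2@13 c3@18, authorship .....11.1.22.2.33.
After op 8 (move_right): buffer="okhgqtwzwbtwewntwa" (len 18), cursors c1@9 c2@14 c3@18, authorship .....11.1.22.2.33.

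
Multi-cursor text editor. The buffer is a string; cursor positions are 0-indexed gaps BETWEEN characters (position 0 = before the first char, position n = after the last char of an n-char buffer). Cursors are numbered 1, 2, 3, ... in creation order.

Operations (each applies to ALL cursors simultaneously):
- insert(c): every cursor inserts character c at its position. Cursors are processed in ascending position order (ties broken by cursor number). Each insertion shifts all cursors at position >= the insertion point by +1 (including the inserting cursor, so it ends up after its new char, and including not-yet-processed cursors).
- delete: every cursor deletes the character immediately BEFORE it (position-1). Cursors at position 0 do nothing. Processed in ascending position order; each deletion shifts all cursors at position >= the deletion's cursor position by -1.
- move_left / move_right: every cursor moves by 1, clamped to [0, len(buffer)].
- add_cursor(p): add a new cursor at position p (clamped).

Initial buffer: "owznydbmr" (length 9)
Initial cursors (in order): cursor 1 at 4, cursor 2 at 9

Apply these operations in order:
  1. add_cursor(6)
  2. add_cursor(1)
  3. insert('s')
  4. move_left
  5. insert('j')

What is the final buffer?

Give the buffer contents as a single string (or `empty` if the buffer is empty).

After op 1 (add_cursor(6)): buffer="owznydbmr" (len 9), cursors c1@4 c3@6 c2@9, authorship .........
After op 2 (add_cursor(1)): buffer="owznydbmr" (len 9), cursors c4@1 c1@4 c3@6 c2@9, authorship .........
After op 3 (insert('s')): buffer="oswznsydsbmrs" (len 13), cursors c4@2 c1@6 c3@9 c2@13, authorship .4...1..3...2
After op 4 (move_left): buffer="oswznsydsbmrs" (len 13), cursors c4@1 c1@5 c3@8 c2@12, authorship .4...1..3...2
After op 5 (insert('j')): buffer="ojswznjsydjsbmrjs" (len 17), cursors c4@2 c1@7 c3@11 c2@16, authorship .44...11..33...22

Answer: ojswznjsydjsbmrjs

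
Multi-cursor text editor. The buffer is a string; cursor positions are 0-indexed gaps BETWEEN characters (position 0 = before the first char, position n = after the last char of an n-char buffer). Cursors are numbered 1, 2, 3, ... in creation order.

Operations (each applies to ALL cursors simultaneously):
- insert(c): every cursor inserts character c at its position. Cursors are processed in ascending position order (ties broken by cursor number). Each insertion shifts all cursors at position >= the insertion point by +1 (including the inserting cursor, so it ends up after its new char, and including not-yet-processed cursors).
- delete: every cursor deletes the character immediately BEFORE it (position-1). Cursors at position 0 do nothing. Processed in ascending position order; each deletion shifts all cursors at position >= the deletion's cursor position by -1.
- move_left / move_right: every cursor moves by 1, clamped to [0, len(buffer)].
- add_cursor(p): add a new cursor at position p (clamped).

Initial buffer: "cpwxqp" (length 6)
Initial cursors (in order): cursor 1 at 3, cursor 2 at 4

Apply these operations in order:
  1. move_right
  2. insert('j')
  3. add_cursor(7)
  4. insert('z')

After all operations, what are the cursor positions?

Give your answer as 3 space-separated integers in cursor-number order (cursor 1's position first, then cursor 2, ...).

After op 1 (move_right): buffer="cpwxqp" (len 6), cursors c1@4 c2@5, authorship ......
After op 2 (insert('j')): buffer="cpwxjqjp" (len 8), cursors c1@5 c2@7, authorship ....1.2.
After op 3 (add_cursor(7)): buffer="cpwxjqjp" (len 8), cursors c1@5 c2@7 c3@7, authorship ....1.2.
After op 4 (insert('z')): buffer="cpwxjzqjzzp" (len 11), cursors c1@6 c2@10 c3@10, authorship ....11.223.

Answer: 6 10 10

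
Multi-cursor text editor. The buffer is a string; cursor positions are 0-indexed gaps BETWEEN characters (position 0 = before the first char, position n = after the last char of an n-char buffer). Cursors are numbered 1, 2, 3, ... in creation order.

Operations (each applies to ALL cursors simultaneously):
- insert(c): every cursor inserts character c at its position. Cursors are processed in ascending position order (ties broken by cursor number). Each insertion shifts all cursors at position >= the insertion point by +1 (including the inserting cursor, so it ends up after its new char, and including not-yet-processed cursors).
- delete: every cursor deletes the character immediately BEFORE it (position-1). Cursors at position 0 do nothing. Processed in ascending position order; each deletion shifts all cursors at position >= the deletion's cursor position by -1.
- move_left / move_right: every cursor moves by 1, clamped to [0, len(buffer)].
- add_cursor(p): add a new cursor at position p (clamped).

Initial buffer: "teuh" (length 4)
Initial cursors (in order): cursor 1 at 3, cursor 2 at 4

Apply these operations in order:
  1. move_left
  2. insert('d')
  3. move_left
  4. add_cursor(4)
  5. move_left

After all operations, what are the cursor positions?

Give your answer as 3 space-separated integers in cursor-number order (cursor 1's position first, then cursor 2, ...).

Answer: 1 3 3

Derivation:
After op 1 (move_left): buffer="teuh" (len 4), cursors c1@2 c2@3, authorship ....
After op 2 (insert('d')): buffer="tedudh" (len 6), cursors c1@3 c2@5, authorship ..1.2.
After op 3 (move_left): buffer="tedudh" (len 6), cursors c1@2 c2@4, authorship ..1.2.
After op 4 (add_cursor(4)): buffer="tedudh" (len 6), cursors c1@2 c2@4 c3@4, authorship ..1.2.
After op 5 (move_left): buffer="tedudh" (len 6), cursors c1@1 c2@3 c3@3, authorship ..1.2.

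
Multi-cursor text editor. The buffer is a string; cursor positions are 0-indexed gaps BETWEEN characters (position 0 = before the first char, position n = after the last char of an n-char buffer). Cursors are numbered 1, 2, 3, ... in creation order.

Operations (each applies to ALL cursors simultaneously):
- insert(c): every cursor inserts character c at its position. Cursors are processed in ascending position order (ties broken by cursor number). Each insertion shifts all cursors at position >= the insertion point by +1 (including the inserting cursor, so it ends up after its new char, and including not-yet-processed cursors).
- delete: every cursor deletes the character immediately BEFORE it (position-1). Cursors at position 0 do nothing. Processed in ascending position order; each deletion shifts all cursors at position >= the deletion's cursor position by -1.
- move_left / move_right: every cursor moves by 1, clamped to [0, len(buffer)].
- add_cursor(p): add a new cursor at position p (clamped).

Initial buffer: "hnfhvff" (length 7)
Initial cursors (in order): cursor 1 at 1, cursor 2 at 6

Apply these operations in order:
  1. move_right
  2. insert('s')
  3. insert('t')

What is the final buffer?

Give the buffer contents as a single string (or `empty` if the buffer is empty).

After op 1 (move_right): buffer="hnfhvff" (len 7), cursors c1@2 c2@7, authorship .......
After op 2 (insert('s')): buffer="hnsfhvffs" (len 9), cursors c1@3 c2@9, authorship ..1.....2
After op 3 (insert('t')): buffer="hnstfhvffst" (len 11), cursors c1@4 c2@11, authorship ..11.....22

Answer: hnstfhvffst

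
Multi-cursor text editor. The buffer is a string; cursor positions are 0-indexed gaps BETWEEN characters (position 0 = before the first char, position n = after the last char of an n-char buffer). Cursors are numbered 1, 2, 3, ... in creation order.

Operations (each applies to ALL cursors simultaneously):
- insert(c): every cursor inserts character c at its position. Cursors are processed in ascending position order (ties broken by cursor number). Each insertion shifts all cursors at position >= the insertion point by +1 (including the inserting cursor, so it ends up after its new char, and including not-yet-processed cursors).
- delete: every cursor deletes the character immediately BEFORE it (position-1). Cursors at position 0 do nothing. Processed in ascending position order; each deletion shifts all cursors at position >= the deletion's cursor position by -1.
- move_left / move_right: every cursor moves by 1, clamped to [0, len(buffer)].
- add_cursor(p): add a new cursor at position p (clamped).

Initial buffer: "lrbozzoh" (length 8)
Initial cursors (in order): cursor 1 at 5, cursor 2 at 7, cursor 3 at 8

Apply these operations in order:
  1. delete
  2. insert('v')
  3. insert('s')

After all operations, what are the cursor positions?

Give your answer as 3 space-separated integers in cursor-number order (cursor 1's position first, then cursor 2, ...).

Answer: 6 11 11

Derivation:
After op 1 (delete): buffer="lrboz" (len 5), cursors c1@4 c2@5 c3@5, authorship .....
After op 2 (insert('v')): buffer="lrbovzvv" (len 8), cursors c1@5 c2@8 c3@8, authorship ....1.23
After op 3 (insert('s')): buffer="lrbovszvvss" (len 11), cursors c1@6 c2@11 c3@11, authorship ....11.2323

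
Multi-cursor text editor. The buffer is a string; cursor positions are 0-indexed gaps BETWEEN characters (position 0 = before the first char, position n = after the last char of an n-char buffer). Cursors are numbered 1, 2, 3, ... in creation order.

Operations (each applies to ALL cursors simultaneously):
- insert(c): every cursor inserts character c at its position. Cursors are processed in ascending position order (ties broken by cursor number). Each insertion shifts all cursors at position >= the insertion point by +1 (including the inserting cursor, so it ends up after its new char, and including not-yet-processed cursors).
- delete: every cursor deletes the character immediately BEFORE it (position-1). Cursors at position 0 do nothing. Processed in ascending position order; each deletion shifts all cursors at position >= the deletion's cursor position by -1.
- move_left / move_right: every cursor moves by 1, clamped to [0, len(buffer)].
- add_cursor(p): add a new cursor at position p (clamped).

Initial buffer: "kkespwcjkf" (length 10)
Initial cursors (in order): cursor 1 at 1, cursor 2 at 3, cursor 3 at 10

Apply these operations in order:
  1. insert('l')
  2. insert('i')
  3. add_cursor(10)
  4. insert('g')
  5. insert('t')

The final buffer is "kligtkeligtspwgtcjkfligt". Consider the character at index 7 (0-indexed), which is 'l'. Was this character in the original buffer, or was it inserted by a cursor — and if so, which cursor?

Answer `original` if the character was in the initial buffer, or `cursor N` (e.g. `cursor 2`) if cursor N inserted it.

After op 1 (insert('l')): buffer="klkelspwcjkfl" (len 13), cursors c1@2 c2@5 c3@13, authorship .1..2.......3
After op 2 (insert('i')): buffer="klikelispwcjkfli" (len 16), cursors c1@3 c2@7 c3@16, authorship .11..22.......33
After op 3 (add_cursor(10)): buffer="klikelispwcjkfli" (len 16), cursors c1@3 c2@7 c4@10 c3@16, authorship .11..22.......33
After op 4 (insert('g')): buffer="kligkeligspwgcjkflig" (len 20), cursors c1@4 c2@9 c4@13 c3@20, authorship .111..222...4....333
After op 5 (insert('t')): buffer="kligtkeligtspwgtcjkfligt" (len 24), cursors c1@5 c2@11 c4@16 c3@24, authorship .1111..2222...44....3333
Authorship (.=original, N=cursor N): . 1 1 1 1 . . 2 2 2 2 . . . 4 4 . . . . 3 3 3 3
Index 7: author = 2

Answer: cursor 2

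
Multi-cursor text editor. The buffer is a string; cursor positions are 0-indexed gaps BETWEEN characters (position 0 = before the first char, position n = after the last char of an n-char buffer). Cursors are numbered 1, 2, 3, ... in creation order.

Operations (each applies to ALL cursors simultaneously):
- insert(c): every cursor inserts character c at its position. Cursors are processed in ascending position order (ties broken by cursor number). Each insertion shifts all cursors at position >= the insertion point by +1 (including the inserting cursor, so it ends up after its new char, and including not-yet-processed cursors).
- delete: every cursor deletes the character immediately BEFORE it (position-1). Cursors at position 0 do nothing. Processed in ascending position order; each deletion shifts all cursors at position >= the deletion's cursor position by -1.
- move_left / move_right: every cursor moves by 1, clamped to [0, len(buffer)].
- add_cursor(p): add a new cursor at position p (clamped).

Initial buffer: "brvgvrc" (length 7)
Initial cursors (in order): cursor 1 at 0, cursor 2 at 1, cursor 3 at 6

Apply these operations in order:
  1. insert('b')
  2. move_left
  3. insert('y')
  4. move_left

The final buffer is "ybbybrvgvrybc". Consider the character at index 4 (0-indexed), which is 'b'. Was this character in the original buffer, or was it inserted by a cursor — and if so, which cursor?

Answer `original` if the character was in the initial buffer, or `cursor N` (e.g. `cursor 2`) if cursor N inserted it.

After op 1 (insert('b')): buffer="bbbrvgvrbc" (len 10), cursors c1@1 c2@3 c3@9, authorship 1.2.....3.
After op 2 (move_left): buffer="bbbrvgvrbc" (len 10), cursors c1@0 c2@2 c3@8, authorship 1.2.....3.
After op 3 (insert('y')): buffer="ybbybrvgvrybc" (len 13), cursors c1@1 c2@4 c3@11, authorship 11.22.....33.
After op 4 (move_left): buffer="ybbybrvgvrybc" (len 13), cursors c1@0 c2@3 c3@10, authorship 11.22.....33.
Authorship (.=original, N=cursor N): 1 1 . 2 2 . . . . . 3 3 .
Index 4: author = 2

Answer: cursor 2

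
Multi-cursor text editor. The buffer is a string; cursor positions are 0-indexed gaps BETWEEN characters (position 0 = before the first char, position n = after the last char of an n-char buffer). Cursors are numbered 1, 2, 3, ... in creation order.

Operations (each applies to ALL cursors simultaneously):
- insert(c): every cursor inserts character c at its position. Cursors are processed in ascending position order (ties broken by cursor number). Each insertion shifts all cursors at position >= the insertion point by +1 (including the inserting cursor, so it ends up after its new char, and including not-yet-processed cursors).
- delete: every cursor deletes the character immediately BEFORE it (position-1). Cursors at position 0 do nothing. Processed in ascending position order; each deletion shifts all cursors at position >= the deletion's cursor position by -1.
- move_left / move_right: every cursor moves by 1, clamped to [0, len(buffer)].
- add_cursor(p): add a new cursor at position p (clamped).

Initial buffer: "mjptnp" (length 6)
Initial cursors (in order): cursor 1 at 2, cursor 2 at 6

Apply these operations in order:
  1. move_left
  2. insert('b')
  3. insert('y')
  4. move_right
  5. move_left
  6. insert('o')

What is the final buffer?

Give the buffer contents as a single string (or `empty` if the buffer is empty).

After op 1 (move_left): buffer="mjptnp" (len 6), cursors c1@1 c2@5, authorship ......
After op 2 (insert('b')): buffer="mbjptnbp" (len 8), cursors c1@2 c2@7, authorship .1....2.
After op 3 (insert('y')): buffer="mbyjptnbyp" (len 10), cursors c1@3 c2@9, authorship .11....22.
After op 4 (move_right): buffer="mbyjptnbyp" (len 10), cursors c1@4 c2@10, authorship .11....22.
After op 5 (move_left): buffer="mbyjptnbyp" (len 10), cursors c1@3 c2@9, authorship .11....22.
After op 6 (insert('o')): buffer="mbyojptnbyop" (len 12), cursors c1@4 c2@11, authorship .111....222.

Answer: mbyojptnbyop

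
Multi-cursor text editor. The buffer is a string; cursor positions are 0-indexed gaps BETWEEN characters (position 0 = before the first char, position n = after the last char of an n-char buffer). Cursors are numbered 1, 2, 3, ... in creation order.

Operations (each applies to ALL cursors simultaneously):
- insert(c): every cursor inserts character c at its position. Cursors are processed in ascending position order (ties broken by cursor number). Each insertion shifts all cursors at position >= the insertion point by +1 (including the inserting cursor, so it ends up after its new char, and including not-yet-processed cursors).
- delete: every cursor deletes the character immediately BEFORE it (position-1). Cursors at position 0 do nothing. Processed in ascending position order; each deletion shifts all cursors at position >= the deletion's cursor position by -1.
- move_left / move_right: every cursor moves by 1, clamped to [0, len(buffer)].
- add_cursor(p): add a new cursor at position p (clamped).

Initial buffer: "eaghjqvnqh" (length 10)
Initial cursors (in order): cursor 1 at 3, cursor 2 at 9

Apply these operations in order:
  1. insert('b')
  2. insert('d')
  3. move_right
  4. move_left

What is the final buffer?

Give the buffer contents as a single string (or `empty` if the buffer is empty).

After op 1 (insert('b')): buffer="eagbhjqvnqbh" (len 12), cursors c1@4 c2@11, authorship ...1......2.
After op 2 (insert('d')): buffer="eagbdhjqvnqbdh" (len 14), cursors c1@5 c2@13, authorship ...11......22.
After op 3 (move_right): buffer="eagbdhjqvnqbdh" (len 14), cursors c1@6 c2@14, authorship ...11......22.
After op 4 (move_left): buffer="eagbdhjqvnqbdh" (len 14), cursors c1@5 c2@13, authorship ...11......22.

Answer: eagbdhjqvnqbdh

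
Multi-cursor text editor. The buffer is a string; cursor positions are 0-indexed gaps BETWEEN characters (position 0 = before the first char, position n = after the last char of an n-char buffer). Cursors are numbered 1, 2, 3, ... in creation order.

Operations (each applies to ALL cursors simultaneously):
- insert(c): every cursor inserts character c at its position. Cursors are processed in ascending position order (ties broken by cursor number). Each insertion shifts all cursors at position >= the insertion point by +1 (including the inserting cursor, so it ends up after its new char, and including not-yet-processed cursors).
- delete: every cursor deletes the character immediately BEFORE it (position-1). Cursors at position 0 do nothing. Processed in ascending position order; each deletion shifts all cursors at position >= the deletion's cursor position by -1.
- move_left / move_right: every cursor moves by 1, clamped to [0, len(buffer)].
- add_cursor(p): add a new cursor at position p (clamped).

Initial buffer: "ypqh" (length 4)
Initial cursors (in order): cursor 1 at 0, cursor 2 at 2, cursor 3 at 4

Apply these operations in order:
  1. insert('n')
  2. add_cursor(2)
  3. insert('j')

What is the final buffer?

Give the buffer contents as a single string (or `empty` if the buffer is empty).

Answer: njyjpnjqhnj

Derivation:
After op 1 (insert('n')): buffer="nypnqhn" (len 7), cursors c1@1 c2@4 c3@7, authorship 1..2..3
After op 2 (add_cursor(2)): buffer="nypnqhn" (len 7), cursors c1@1 c4@2 c2@4 c3@7, authorship 1..2..3
After op 3 (insert('j')): buffer="njyjpnjqhnj" (len 11), cursors c1@2 c4@4 c2@7 c3@11, authorship 11.4.22..33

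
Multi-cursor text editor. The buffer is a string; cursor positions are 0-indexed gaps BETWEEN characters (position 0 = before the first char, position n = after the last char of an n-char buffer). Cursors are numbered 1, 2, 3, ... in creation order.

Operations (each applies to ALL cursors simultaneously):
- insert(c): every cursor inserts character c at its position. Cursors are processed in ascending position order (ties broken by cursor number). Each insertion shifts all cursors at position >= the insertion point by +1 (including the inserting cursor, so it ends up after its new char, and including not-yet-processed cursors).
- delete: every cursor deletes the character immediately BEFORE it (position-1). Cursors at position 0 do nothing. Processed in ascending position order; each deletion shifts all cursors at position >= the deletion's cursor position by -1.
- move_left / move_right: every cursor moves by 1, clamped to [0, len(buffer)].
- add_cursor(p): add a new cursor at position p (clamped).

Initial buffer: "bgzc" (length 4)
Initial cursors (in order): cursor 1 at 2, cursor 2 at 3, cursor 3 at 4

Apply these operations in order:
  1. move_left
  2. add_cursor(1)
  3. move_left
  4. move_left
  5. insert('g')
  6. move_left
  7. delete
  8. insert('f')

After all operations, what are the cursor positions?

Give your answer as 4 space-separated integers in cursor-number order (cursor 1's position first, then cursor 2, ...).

Answer: 3 3 5 3

Derivation:
After op 1 (move_left): buffer="bgzc" (len 4), cursors c1@1 c2@2 c3@3, authorship ....
After op 2 (add_cursor(1)): buffer="bgzc" (len 4), cursors c1@1 c4@1 c2@2 c3@3, authorship ....
After op 3 (move_left): buffer="bgzc" (len 4), cursors c1@0 c4@0 c2@1 c3@2, authorship ....
After op 4 (move_left): buffer="bgzc" (len 4), cursors c1@0 c2@0 c4@0 c3@1, authorship ....
After op 5 (insert('g')): buffer="gggbggzc" (len 8), cursors c1@3 c2@3 c4@3 c3@5, authorship 124.3...
After op 6 (move_left): buffer="gggbggzc" (len 8), cursors c1@2 c2@2 c4@2 c3@4, authorship 124.3...
After op 7 (delete): buffer="gggzc" (len 5), cursors c1@0 c2@0 c4@0 c3@1, authorship 43...
After op 8 (insert('f')): buffer="fffgfggzc" (len 9), cursors c1@3 c2@3 c4@3 c3@5, authorship 124433...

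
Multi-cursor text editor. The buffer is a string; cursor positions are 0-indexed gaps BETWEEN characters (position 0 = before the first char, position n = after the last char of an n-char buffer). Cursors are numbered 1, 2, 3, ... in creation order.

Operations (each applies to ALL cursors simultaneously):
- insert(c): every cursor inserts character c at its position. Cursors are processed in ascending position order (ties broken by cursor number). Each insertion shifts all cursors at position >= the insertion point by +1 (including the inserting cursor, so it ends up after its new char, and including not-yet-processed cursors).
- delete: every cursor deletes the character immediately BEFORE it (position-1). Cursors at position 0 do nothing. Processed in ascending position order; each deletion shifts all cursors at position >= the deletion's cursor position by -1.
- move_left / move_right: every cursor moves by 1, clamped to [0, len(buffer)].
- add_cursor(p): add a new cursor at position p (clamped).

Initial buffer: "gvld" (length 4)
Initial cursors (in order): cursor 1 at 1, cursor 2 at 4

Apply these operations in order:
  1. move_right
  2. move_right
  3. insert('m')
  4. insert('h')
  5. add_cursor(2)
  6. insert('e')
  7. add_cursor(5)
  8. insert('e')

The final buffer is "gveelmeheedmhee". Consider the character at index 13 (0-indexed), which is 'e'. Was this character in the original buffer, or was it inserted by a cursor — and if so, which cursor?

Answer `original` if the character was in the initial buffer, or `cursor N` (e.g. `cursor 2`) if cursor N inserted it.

Answer: cursor 2

Derivation:
After op 1 (move_right): buffer="gvld" (len 4), cursors c1@2 c2@4, authorship ....
After op 2 (move_right): buffer="gvld" (len 4), cursors c1@3 c2@4, authorship ....
After op 3 (insert('m')): buffer="gvlmdm" (len 6), cursors c1@4 c2@6, authorship ...1.2
After op 4 (insert('h')): buffer="gvlmhdmh" (len 8), cursors c1@5 c2@8, authorship ...11.22
After op 5 (add_cursor(2)): buffer="gvlmhdmh" (len 8), cursors c3@2 c1@5 c2@8, authorship ...11.22
After op 6 (insert('e')): buffer="gvelmhedmhe" (len 11), cursors c3@3 c1@7 c2@11, authorship ..3.111.222
After op 7 (add_cursor(5)): buffer="gvelmhedmhe" (len 11), cursors c3@3 c4@5 c1@7 c2@11, authorship ..3.111.222
After op 8 (insert('e')): buffer="gveelmeheedmhee" (len 15), cursors c3@4 c4@7 c1@10 c2@15, authorship ..33.14111.2222
Authorship (.=original, N=cursor N): . . 3 3 . 1 4 1 1 1 . 2 2 2 2
Index 13: author = 2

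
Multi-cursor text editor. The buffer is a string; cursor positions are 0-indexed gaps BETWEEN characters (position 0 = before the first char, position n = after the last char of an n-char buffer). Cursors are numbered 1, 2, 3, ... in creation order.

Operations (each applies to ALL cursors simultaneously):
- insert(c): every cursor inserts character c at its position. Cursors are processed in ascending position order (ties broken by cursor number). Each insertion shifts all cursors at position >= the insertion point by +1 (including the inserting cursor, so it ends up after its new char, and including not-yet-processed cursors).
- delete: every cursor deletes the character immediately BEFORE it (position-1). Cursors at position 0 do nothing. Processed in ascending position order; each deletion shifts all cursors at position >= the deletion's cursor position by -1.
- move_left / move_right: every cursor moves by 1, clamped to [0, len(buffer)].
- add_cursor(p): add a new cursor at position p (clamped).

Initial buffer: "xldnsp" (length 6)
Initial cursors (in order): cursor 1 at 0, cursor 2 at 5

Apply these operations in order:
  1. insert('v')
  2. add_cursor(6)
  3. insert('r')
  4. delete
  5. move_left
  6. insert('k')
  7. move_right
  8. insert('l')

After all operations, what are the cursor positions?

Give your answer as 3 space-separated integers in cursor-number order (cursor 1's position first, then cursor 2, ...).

Answer: 3 13 10

Derivation:
After op 1 (insert('v')): buffer="vxldnsvp" (len 8), cursors c1@1 c2@7, authorship 1.....2.
After op 2 (add_cursor(6)): buffer="vxldnsvp" (len 8), cursors c1@1 c3@6 c2@7, authorship 1.....2.
After op 3 (insert('r')): buffer="vrxldnsrvrp" (len 11), cursors c1@2 c3@8 c2@10, authorship 11.....322.
After op 4 (delete): buffer="vxldnsvp" (len 8), cursors c1@1 c3@6 c2@7, authorship 1.....2.
After op 5 (move_left): buffer="vxldnsvp" (len 8), cursors c1@0 c3@5 c2@6, authorship 1.....2.
After op 6 (insert('k')): buffer="kvxldnkskvp" (len 11), cursors c1@1 c3@7 c2@9, authorship 11....3.22.
After op 7 (move_right): buffer="kvxldnkskvp" (len 11), cursors c1@2 c3@8 c2@10, authorship 11....3.22.
After op 8 (insert('l')): buffer="kvlxldnkslkvlp" (len 14), cursors c1@3 c3@10 c2@13, authorship 111....3.3222.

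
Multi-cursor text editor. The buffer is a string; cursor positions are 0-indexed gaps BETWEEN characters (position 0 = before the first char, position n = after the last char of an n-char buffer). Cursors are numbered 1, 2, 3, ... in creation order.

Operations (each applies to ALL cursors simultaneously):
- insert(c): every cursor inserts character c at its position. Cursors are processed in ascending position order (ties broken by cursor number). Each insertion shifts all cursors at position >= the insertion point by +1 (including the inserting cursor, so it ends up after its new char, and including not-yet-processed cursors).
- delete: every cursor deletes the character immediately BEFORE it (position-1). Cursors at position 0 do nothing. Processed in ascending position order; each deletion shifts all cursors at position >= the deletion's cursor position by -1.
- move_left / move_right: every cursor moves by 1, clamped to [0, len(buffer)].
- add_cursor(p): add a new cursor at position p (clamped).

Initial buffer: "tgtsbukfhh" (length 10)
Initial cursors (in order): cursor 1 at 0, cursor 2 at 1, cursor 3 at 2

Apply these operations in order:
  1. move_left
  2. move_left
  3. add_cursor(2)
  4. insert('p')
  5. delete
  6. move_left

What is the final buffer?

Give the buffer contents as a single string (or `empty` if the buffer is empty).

After op 1 (move_left): buffer="tgtsbukfhh" (len 10), cursors c1@0 c2@0 c3@1, authorship ..........
After op 2 (move_left): buffer="tgtsbukfhh" (len 10), cursors c1@0 c2@0 c3@0, authorship ..........
After op 3 (add_cursor(2)): buffer="tgtsbukfhh" (len 10), cursors c1@0 c2@0 c3@0 c4@2, authorship ..........
After op 4 (insert('p')): buffer="ppptgptsbukfhh" (len 14), cursors c1@3 c2@3 c3@3 c4@6, authorship 123..4........
After op 5 (delete): buffer="tgtsbukfhh" (len 10), cursors c1@0 c2@0 c3@0 c4@2, authorship ..........
After op 6 (move_left): buffer="tgtsbukfhh" (len 10), cursors c1@0 c2@0 c3@0 c4@1, authorship ..........

Answer: tgtsbukfhh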